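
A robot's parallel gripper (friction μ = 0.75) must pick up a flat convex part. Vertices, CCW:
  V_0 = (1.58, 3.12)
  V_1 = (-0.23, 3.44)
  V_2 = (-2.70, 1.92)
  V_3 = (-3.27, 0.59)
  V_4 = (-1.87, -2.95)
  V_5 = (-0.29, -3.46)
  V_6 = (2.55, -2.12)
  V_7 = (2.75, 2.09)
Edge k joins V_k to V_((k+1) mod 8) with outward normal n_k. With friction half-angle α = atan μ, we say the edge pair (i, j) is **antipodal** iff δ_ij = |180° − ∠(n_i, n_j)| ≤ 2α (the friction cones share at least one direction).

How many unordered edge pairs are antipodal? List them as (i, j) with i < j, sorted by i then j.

α = atan 0.75 = 36.87°;  2α = 73.74°
n_0 = (+0.1741, +0.9847)
n_1 = (-0.5241, +0.8517)
n_2 = (-0.9191, +0.3939)
n_3 = (-0.9299, -0.3678)
n_4 = (-0.3072, -0.9517)
n_5 = (+0.4267, -0.9044)
n_6 = (+0.9989, -0.0475)
n_7 = (+0.6608, +0.7506)
  (0,1): δ = 138.37°  ·
  (0,2): δ = 103.17°  ·
  (0,3): δ = 58.40°  ✓
  (0,4): δ = 7.86°  ✓
  (0,5): δ = 35.29°  ✓
  (0,6): δ = 97.31°  ·
  (0,7): δ = 148.67°  ·
  (1,2): δ = 144.81°  ·
  (1,3): δ = 100.03°  ·
  (1,4): δ = 49.50°  ✓
  (1,5): δ = 6.35°  ✓
  (1,6): δ = 55.67°  ✓
  (1,7): δ = 107.03°  ·
  (2,3): δ = 135.22°  ·
  (2,4): δ = 84.69°  ·
  (2,5): δ = 41.54°  ✓
  (2,6): δ = 20.48°  ✓
  (2,7): δ = 71.84°  ✓
  (3,4): δ = 129.47°  ·
  (3,5): δ = 86.32°  ·
  (3,6): δ = 24.30°  ✓
  (3,7): δ = 27.06°  ✓
  (4,5): δ = 136.85°  ·
  (4,6): δ = 74.83°  ·
  (4,7): δ = 23.47°  ✓
  (5,6): δ = 117.98°  ·
  (5,7): δ = 66.62°  ✓
  (6,7): δ = 128.64°  ·
antipodal pairs: 13

count = 13; pairs: (0,3), (0,4), (0,5), (1,4), (1,5), (1,6), (2,5), (2,6), (2,7), (3,6), (3,7), (4,7), (5,7)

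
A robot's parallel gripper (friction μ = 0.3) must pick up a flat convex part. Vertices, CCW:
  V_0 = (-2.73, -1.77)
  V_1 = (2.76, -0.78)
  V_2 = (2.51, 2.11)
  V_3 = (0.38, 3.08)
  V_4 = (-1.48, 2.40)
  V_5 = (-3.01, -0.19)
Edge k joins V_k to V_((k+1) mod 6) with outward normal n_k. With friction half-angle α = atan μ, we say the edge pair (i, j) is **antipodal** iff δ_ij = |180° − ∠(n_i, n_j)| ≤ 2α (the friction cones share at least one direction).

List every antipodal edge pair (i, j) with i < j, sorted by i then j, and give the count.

count = 2; pairs: (0,3), (1,5)

α = atan 0.3 = 16.70°;  2α = 33.40°
n_0 = (+0.1775, -0.9841)
n_1 = (+0.9963, +0.0862)
n_2 = (+0.4144, +0.9101)
n_3 = (-0.3434, +0.9392)
n_4 = (-0.8610, +0.5086)
n_5 = (-0.9847, -0.1745)
  (0,1): δ = 95.28°  ·
  (0,2): δ = 34.71°  ·
  (0,3): δ = 9.86°  ✓
  (0,4): δ = 49.21°  ·
  (0,5): δ = 89.83°  ·
  (1,2): δ = 119.43°  ·
  (1,3): δ = 74.86°  ·
  (1,4): δ = 35.52°  ·
  (1,5): δ = 5.11°  ✓
  (2,3): δ = 135.43°  ·
  (2,4): δ = 96.09°  ·
  (2,5): δ = 55.47°  ·
  (3,4): δ = 140.65°  ·
  (3,5): δ = 100.03°  ·
  (4,5): δ = 139.38°  ·
antipodal pairs: 2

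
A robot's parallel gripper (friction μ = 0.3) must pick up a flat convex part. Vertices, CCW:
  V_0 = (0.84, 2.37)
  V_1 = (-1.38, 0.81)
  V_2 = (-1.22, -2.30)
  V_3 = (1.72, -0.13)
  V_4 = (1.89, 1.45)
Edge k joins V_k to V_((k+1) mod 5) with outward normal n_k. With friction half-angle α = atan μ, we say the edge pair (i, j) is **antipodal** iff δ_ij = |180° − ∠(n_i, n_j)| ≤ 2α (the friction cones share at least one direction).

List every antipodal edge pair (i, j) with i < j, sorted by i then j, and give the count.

count = 2; pairs: (0,2), (1,3)

α = atan 0.3 = 16.70°;  2α = 33.40°
n_0 = (-0.5749, +0.8182)
n_1 = (-0.9987, -0.0514)
n_2 = (+0.5939, -0.8046)
n_3 = (+0.9943, -0.1070)
n_4 = (+0.6590, +0.7521)
  (0,1): δ = 122.15°  ·
  (0,2): δ = 1.34°  ✓
  (0,3): δ = 48.76°  ·
  (0,4): δ = 103.68°  ·
  (1,2): δ = 56.51°  ·
  (1,3): δ = 9.09°  ✓
  (1,4): δ = 45.83°  ·
  (2,3): δ = 132.57°  ·
  (2,4): δ = 77.66°  ·
  (3,4): δ = 125.08°  ·
antipodal pairs: 2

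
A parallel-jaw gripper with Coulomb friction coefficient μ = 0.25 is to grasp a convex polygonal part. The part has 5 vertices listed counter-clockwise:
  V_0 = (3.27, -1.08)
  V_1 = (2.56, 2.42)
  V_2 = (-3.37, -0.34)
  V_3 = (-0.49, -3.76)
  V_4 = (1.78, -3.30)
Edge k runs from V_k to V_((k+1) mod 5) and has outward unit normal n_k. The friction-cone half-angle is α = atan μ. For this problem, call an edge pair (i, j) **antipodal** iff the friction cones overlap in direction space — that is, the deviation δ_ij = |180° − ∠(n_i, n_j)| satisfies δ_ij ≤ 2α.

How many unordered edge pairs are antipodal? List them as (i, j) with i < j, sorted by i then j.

α = atan 0.25 = 14.04°;  2α = 28.07°
n_0 = (+0.9800, +0.1988)
n_1 = (-0.4220, +0.9066)
n_2 = (-0.7649, -0.6441)
n_3 = (+0.1986, -0.9801)
n_4 = (+0.8303, -0.5573)
  (0,1): δ = 76.51°  ·
  (0,2): δ = 28.63°  ·
  (0,3): δ = 89.99°  ·
  (0,4): δ = 134.66°  ·
  (1,2): δ = 74.86°  ·
  (1,3): δ = 13.50°  ✓
  (1,4): δ = 31.17°  ·
  (2,3): δ = 118.65°  ·
  (2,4): δ = 73.97°  ·
  (3,4): δ = 135.32°  ·
antipodal pairs: 1

count = 1; pairs: (1,3)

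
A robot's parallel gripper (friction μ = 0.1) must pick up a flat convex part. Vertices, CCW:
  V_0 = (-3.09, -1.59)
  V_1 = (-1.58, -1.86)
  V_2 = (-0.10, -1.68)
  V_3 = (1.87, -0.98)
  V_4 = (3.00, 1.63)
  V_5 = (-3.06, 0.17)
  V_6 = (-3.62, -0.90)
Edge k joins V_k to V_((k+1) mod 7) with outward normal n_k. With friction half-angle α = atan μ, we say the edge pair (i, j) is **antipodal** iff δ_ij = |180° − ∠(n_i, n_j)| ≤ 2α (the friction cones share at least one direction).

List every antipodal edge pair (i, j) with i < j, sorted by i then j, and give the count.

count = 3; pairs: (1,4), (2,4), (3,5)

α = atan 0.1 = 5.71°;  2α = 11.42°
n_0 = (-0.1760, -0.9844)
n_1 = (+0.1207, -0.9927)
n_2 = (+0.3348, -0.9423)
n_3 = (+0.9177, -0.3973)
n_4 = (-0.2342, +0.9722)
n_5 = (-0.8860, +0.4637)
n_6 = (-0.7931, -0.6092)
  (0,1): δ = 162.93°  ·
  (0,2): δ = 150.30°  ·
  (0,3): δ = 103.27°  ·
  (0,4): δ = 23.68°  ·
  (0,5): δ = 72.51°  ·
  (0,6): δ = 137.67°  ·
  (1,2): δ = 167.37°  ·
  (1,3): δ = 120.34°  ·
  (1,4): δ = 6.61°  ✓
  (1,5): δ = 55.44°  ·
  (1,6): δ = 120.59°  ·
  (2,3): δ = 132.97°  ·
  (2,4): δ = 6.02°  ✓
  (2,5): δ = 42.81°  ·
  (2,6): δ = 107.97°  ·
  (3,4): δ = 53.04°  ·
  (3,5): δ = 4.22°  ✓
  (3,6): δ = 60.94°  ·
  (4,5): δ = 131.17°  ·
  (4,6): δ = 66.02°  ·
  (5,6): δ = 114.85°  ·
antipodal pairs: 3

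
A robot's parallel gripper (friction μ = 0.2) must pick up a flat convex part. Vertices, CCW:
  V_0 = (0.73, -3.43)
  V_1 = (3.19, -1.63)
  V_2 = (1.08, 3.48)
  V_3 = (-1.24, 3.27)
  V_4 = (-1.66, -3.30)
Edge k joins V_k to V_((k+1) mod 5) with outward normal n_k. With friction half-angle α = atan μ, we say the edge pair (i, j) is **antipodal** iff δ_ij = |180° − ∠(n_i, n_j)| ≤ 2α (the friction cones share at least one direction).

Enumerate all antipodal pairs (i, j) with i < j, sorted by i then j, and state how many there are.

count = 1; pairs: (2,4)

α = atan 0.2 = 11.31°;  2α = 22.62°
n_0 = (+0.5905, -0.8070)
n_1 = (+0.9243, +0.3817)
n_2 = (-0.0901, +0.9959)
n_3 = (-0.9980, +0.0638)
n_4 = (-0.0543, -0.9985)
  (0,1): δ = 103.76°  ·
  (0,2): δ = 31.02°  ·
  (0,3): δ = 50.15°  ·
  (0,4): δ = 140.69°  ·
  (1,2): δ = 107.26°  ·
  (1,3): δ = 26.09°  ·
  (1,4): δ = 64.45°  ·
  (2,3): δ = 98.83°  ·
  (2,4): δ = 8.29°  ✓
  (3,4): δ = 89.46°  ·
antipodal pairs: 1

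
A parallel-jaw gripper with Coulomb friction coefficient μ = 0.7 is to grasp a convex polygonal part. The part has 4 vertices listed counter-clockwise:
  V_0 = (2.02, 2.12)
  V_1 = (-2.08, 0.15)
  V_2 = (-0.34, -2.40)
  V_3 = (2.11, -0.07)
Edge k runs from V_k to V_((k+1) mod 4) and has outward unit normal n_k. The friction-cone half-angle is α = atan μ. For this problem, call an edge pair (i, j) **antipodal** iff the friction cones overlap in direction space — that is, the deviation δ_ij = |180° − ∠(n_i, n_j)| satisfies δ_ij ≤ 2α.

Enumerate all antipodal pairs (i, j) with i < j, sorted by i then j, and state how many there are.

α = atan 0.7 = 34.99°;  2α = 69.98°
n_0 = (-0.4331, +0.9014)
n_1 = (-0.8260, -0.5636)
n_2 = (+0.6891, -0.7246)
n_3 = (+0.9992, +0.0411)
  (0,1): δ = 81.36°  ·
  (0,2): δ = 17.90°  ✓
  (0,3): δ = 66.69°  ✓
  (1,2): δ = 80.75°  ·
  (1,3): δ = 31.95°  ✓
  (2,3): δ = 131.21°  ·
antipodal pairs: 3

count = 3; pairs: (0,2), (0,3), (1,3)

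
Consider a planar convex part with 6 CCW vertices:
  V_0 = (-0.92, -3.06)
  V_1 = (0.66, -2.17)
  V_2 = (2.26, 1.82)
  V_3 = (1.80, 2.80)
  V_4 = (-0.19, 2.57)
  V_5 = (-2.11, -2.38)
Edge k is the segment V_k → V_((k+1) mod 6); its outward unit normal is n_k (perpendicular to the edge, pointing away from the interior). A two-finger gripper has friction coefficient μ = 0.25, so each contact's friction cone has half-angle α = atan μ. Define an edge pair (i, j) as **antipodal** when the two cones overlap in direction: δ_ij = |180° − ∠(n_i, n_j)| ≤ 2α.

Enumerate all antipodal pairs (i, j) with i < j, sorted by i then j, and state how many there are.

α = atan 0.25 = 14.04°;  2α = 28.07°
n_0 = (+0.4908, -0.8713)
n_1 = (+0.9282, -0.3722)
n_2 = (+0.9052, +0.4249)
n_3 = (-0.1148, +0.9934)
n_4 = (-0.9323, +0.3616)
n_5 = (-0.4961, -0.8682)
  (0,1): δ = 141.24°  ·
  (0,2): δ = 94.25°  ·
  (0,3): δ = 22.80°  ✓
  (0,4): δ = 39.41°  ·
  (0,5): δ = 120.86°  ·
  (1,2): δ = 133.00°  ·
  (1,3): δ = 61.56°  ·
  (1,4): δ = 0.65°  ✓
  (1,5): δ = 82.11°  ·
  (2,3): δ = 108.55°  ·
  (2,4): δ = 46.35°  ·
  (2,5): δ = 35.11°  ·
  (3,4): δ = 117.79°  ·
  (3,5): δ = 36.34°  ·
  (4,5): δ = 98.54°  ·
antipodal pairs: 2

count = 2; pairs: (0,3), (1,4)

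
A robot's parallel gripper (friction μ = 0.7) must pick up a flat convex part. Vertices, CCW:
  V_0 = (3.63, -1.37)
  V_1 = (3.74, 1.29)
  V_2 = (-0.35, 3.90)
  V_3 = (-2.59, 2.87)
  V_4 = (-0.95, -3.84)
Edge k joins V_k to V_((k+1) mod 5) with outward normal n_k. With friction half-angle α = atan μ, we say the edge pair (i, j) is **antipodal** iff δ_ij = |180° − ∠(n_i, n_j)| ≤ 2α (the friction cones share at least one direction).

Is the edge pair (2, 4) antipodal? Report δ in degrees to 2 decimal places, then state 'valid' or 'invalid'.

δ = 3.64°, valid

α = atan 0.7 = 34.99°;  2α = 69.98°
edge 2: e_2 = (-2.24, -1.03);  n_2 = (-0.4178, +0.9086)
edge 4: e_4 = (+4.58, +2.47);  n_4 = (+0.4747, -0.8802)
∠(n_2, n_4) = 176.36°
δ = |180° − 176.36°| = 3.64°
3.64° ≤ 2α = 69.98°  →  valid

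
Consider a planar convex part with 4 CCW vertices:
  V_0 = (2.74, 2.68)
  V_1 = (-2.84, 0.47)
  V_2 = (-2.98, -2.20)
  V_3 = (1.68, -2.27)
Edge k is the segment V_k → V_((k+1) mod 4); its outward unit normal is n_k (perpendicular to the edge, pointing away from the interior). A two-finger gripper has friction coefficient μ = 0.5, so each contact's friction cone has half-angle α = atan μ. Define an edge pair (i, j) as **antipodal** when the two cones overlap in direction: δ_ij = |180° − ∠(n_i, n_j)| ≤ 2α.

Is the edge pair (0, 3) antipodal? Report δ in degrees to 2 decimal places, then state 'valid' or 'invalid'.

α = atan 0.5 = 26.57°;  2α = 53.13°
edge 0: e_0 = (-5.58, -2.21);  n_0 = (-0.3682, +0.9297)
edge 3: e_3 = (+1.06, +4.95);  n_3 = (+0.9778, -0.2094)
∠(n_0, n_3) = 123.69°
δ = |180° − 123.69°| = 56.31°
56.31° > 2α = 53.13°  →  invalid

δ = 56.31°, invalid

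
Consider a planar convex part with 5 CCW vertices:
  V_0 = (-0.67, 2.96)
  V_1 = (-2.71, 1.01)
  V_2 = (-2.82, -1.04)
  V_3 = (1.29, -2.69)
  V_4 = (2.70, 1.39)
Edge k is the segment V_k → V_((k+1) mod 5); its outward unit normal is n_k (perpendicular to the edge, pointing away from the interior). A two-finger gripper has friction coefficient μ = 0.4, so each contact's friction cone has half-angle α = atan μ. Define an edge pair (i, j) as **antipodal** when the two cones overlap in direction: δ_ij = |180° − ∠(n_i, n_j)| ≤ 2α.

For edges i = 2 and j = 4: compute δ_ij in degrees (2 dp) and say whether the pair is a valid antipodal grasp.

α = atan 0.4 = 21.80°;  2α = 43.60°
edge 2: e_2 = (+4.11, -1.65);  n_2 = (-0.3726, -0.9280)
edge 4: e_4 = (-3.37, +1.57);  n_4 = (+0.4223, +0.9065)
∠(n_2, n_4) = 176.89°
δ = |180° − 176.89°| = 3.11°
3.11° ≤ 2α = 43.60°  →  valid

δ = 3.11°, valid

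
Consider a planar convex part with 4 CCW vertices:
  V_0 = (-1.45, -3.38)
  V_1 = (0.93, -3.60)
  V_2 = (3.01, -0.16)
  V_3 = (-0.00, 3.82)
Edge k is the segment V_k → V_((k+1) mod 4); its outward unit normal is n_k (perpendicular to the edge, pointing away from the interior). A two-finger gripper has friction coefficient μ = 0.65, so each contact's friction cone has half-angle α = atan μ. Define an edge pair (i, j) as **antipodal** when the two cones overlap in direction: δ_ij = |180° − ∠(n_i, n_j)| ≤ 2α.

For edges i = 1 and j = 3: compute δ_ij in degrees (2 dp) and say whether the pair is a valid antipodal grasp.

α = atan 0.65 = 33.02°;  2α = 66.05°
edge 1: e_1 = (+2.08, +3.44);  n_1 = (+0.8557, -0.5174)
edge 3: e_3 = (-1.45, -7.20);  n_3 = (-0.9803, +0.1974)
∠(n_1, n_3) = 160.23°
δ = |180° − 160.23°| = 19.77°
19.77° ≤ 2α = 66.05°  →  valid

δ = 19.77°, valid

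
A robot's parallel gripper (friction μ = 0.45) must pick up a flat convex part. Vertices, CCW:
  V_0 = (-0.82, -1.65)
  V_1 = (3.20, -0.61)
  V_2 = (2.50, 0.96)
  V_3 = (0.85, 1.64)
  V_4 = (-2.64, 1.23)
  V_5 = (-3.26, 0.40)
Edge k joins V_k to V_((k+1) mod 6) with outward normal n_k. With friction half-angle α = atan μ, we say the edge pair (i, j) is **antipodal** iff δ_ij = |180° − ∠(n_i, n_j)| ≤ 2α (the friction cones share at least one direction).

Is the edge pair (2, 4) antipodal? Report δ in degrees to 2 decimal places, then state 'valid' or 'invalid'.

α = atan 0.45 = 24.23°;  2α = 48.46°
edge 2: e_2 = (-1.65, +0.68);  n_2 = (+0.3810, +0.9246)
edge 4: e_4 = (-0.62, -0.83);  n_4 = (-0.8012, +0.5985)
∠(n_2, n_4) = 75.64°
δ = |180° − 75.64°| = 104.36°
104.36° > 2α = 48.46°  →  invalid

δ = 104.36°, invalid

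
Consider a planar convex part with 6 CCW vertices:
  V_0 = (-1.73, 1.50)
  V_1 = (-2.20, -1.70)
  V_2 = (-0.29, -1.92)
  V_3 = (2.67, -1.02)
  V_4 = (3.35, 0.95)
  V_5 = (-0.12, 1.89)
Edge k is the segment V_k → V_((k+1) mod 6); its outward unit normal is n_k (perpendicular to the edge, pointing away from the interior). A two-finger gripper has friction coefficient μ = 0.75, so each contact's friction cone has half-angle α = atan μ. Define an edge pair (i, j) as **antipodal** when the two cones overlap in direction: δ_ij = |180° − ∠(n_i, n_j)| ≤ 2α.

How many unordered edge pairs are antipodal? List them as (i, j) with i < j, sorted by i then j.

count = 7; pairs: (0,2), (0,3), (1,4), (1,5), (2,4), (2,5), (3,5)

α = atan 0.75 = 36.87°;  2α = 73.74°
n_0 = (-0.9894, +0.1453)
n_1 = (-0.1144, -0.9934)
n_2 = (+0.2909, -0.9568)
n_3 = (+0.9453, -0.3263)
n_4 = (+0.2615, +0.9652)
n_5 = (-0.2354, +0.9719)
  (0,1): δ = 88.21°  ·
  (0,2): δ = 64.73°  ✓
  (0,3): δ = 10.69°  ✓
  (0,4): δ = 83.20°  ·
  (0,5): δ = 111.97°  ·
  (1,2): δ = 156.52°  ·
  (1,3): δ = 102.47°  ·
  (1,4): δ = 8.59°  ✓
  (1,5): δ = 20.19°  ✓
  (2,3): δ = 125.96°  ·
  (2,4): δ = 32.07°  ✓
  (2,5): δ = 3.30°  ✓
  (3,4): δ = 86.11°  ·
  (3,5): δ = 57.34°  ✓
  (4,5): δ = 151.23°  ·
antipodal pairs: 7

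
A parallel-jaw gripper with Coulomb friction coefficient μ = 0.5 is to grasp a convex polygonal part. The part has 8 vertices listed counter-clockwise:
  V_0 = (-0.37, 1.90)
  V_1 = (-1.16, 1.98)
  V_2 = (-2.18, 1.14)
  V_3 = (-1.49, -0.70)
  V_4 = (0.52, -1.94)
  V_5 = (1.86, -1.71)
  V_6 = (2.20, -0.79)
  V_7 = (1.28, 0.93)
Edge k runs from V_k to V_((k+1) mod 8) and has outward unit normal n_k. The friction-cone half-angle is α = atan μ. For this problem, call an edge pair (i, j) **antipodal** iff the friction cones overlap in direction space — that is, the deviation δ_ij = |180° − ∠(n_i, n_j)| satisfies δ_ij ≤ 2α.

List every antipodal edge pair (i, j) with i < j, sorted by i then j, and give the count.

α = atan 0.5 = 26.57°;  2α = 53.13°
n_0 = (+0.1008, +0.9949)
n_1 = (-0.6357, +0.7719)
n_2 = (-0.9363, -0.3511)
n_3 = (-0.5250, -0.8511)
n_4 = (+0.1692, -0.9856)
n_5 = (+0.9380, -0.3467)
n_6 = (+0.8818, +0.4717)
n_7 = (+0.5068, +0.8621)
  (0,1): δ = 134.75°  ·
  (0,2): δ = 63.66°  ·
  (0,3): δ = 25.89°  ✓
  (0,4): δ = 15.52°  ✓
  (0,5): δ = 75.50°  ·
  (0,6): δ = 123.92°  ·
  (0,7): δ = 155.33°  ·
  (1,2): δ = 108.92°  ·
  (1,3): δ = 71.14°  ·
  (1,4): δ = 29.73°  ✓
  (1,5): δ = 30.24°  ✓
  (1,6): δ = 78.67°  ·
  (1,7): δ = 110.08°  ·
  (2,3): δ = 142.23°  ·
  (2,4): δ = 100.82°  ·
  (2,5): δ = 40.84°  ✓
  (2,6): δ = 7.59°  ✓
  (2,7): δ = 38.99°  ✓
  (3,4): δ = 138.59°  ·
  (3,5): δ = 78.61°  ·
  (3,6): δ = 30.19°  ✓
  (3,7): δ = 1.22°  ✓
  (4,5): δ = 120.02°  ·
  (4,6): δ = 71.60°  ·
  (4,7): δ = 40.19°  ✓
  (5,6): δ = 131.58°  ·
  (5,7): δ = 100.17°  ·
  (6,7): δ = 148.59°  ·
antipodal pairs: 10

count = 10; pairs: (0,3), (0,4), (1,4), (1,5), (2,5), (2,6), (2,7), (3,6), (3,7), (4,7)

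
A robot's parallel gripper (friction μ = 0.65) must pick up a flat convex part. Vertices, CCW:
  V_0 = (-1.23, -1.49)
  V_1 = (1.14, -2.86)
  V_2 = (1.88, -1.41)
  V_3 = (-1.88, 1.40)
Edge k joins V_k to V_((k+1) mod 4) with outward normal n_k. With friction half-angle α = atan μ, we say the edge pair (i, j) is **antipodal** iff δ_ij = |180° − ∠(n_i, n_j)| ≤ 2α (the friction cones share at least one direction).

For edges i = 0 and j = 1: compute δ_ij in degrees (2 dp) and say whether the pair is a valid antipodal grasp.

δ = 87.01°, invalid

α = atan 0.65 = 33.02°;  2α = 66.05°
edge 0: e_0 = (+2.37, -1.37);  n_0 = (-0.5005, -0.8658)
edge 1: e_1 = (+0.74, +1.45);  n_1 = (+0.8907, -0.4546)
∠(n_0, n_1) = 92.99°
δ = |180° − 92.99°| = 87.01°
87.01° > 2α = 66.05°  →  invalid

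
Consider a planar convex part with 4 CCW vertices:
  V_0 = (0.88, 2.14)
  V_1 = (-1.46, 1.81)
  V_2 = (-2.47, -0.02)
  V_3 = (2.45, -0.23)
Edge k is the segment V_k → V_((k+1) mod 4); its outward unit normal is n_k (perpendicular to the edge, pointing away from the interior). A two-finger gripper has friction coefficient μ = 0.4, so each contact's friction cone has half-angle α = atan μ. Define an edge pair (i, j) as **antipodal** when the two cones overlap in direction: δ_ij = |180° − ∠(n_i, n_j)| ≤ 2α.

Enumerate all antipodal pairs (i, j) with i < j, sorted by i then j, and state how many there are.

α = atan 0.4 = 21.80°;  2α = 43.60°
n_0 = (-0.1396, +0.9902)
n_1 = (-0.8755, +0.4832)
n_2 = (-0.0426, -0.9991)
n_3 = (+0.8337, +0.5523)
  (0,1): δ = 126.92°  ·
  (0,2): δ = 10.47°  ✓
  (0,3): δ = 115.50°  ·
  (1,2): δ = 63.55°  ·
  (1,3): δ = 62.42°  ·
  (2,3): δ = 54.03°  ·
antipodal pairs: 1

count = 1; pairs: (0,2)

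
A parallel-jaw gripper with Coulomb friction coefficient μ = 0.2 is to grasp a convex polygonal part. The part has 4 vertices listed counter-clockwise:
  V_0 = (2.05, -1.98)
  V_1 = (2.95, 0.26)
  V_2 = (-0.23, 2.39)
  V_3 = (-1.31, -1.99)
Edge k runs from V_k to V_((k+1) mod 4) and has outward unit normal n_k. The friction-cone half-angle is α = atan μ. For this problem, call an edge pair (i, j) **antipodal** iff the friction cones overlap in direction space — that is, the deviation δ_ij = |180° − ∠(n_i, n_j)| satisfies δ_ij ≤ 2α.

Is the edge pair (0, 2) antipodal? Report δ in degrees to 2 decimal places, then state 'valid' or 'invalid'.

α = atan 0.2 = 11.31°;  2α = 22.62°
edge 0: e_0 = (+0.90, +2.24);  n_0 = (+0.9279, -0.3728)
edge 2: e_2 = (-1.08, -4.38);  n_2 = (-0.9709, +0.2394)
∠(n_0, n_2) = 171.96°
δ = |180° − 171.96°| = 8.04°
8.04° ≤ 2α = 22.62°  →  valid

δ = 8.04°, valid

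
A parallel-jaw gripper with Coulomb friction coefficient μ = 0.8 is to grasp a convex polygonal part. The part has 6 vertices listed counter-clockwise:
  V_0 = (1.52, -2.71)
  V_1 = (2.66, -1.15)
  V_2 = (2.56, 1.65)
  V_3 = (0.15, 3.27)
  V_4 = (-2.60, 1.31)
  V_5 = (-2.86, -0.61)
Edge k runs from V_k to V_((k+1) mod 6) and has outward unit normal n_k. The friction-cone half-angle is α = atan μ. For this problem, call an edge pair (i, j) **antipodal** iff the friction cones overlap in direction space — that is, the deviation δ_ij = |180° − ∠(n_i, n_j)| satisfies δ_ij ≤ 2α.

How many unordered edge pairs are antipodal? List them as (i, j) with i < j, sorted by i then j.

count = 8; pairs: (0,3), (0,4), (1,3), (1,4), (1,5), (2,4), (2,5), (3,5)

α = atan 0.8 = 38.66°;  2α = 77.32°
n_0 = (+0.8074, -0.5900)
n_1 = (+0.9994, +0.0357)
n_2 = (+0.5579, +0.8299)
n_3 = (-0.5804, +0.8143)
n_4 = (-0.9910, +0.1342)
n_5 = (-0.4323, -0.9017)
  (0,1): δ = 141.80°  ·
  (0,2): δ = 87.75°  ·
  (0,3): δ = 18.36°  ✓
  (0,4): δ = 28.45°  ✓
  (0,5): δ = 100.54°  ·
  (1,2): δ = 125.95°  ·
  (1,3): δ = 56.57°  ✓
  (1,4): δ = 9.76°  ✓
  (1,5): δ = 62.34°  ✓
  (2,3): δ = 110.61°  ·
  (2,4): δ = 63.80°  ✓
  (2,5): δ = 8.29°  ✓
  (3,4): δ = 133.19°  ·
  (3,5): δ = 61.09°  ✓
  (4,5): δ = 107.90°  ·
antipodal pairs: 8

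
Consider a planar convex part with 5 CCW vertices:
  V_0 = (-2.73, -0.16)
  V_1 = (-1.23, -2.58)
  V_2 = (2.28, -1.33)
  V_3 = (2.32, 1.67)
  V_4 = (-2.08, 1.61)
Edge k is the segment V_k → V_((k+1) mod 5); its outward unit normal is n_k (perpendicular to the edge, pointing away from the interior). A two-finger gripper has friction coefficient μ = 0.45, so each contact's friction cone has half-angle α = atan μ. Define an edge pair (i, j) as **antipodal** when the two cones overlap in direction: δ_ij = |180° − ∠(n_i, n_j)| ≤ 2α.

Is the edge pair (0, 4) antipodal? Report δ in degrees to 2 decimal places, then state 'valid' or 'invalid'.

δ = 128.04°, invalid

α = atan 0.45 = 24.23°;  2α = 48.46°
edge 0: e_0 = (+1.50, -2.42);  n_0 = (-0.8500, -0.5268)
edge 4: e_4 = (-0.65, -1.77);  n_4 = (-0.9387, +0.3447)
∠(n_0, n_4) = 51.96°
δ = |180° − 51.96°| = 128.04°
128.04° > 2α = 48.46°  →  invalid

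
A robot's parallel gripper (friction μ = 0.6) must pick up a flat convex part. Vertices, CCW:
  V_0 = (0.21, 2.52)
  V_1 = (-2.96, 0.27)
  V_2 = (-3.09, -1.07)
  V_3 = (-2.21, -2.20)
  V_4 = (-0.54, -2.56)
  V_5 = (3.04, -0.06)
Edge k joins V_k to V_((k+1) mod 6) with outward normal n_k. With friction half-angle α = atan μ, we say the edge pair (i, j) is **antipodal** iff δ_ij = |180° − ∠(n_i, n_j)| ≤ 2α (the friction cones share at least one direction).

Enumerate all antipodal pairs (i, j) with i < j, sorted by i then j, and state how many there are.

α = atan 0.6 = 30.96°;  2α = 61.93°
n_0 = (-0.5788, +0.8155)
n_1 = (-0.9953, +0.0966)
n_2 = (-0.7890, -0.6144)
n_3 = (-0.2107, -0.9775)
n_4 = (+0.5725, -0.8199)
n_5 = (+0.6737, +0.7390)
  (0,1): δ = 130.91°  ·
  (0,2): δ = 87.46°  ·
  (0,3): δ = 47.53°  ✓
  (0,4): δ = 0.44°  ✓
  (0,5): δ = 102.28°  ·
  (1,2): δ = 136.55°  ·
  (1,3): δ = 96.62°  ·
  (1,4): δ = 49.53°  ✓
  (1,5): δ = 53.19°  ✓
  (2,3): δ = 140.08°  ·
  (2,4): δ = 92.98°  ·
  (2,5): δ = 9.74°  ✓
  (3,4): δ = 132.91°  ·
  (3,5): δ = 30.19°  ✓
  (4,5): δ = 77.28°  ·
antipodal pairs: 6

count = 6; pairs: (0,3), (0,4), (1,4), (1,5), (2,5), (3,5)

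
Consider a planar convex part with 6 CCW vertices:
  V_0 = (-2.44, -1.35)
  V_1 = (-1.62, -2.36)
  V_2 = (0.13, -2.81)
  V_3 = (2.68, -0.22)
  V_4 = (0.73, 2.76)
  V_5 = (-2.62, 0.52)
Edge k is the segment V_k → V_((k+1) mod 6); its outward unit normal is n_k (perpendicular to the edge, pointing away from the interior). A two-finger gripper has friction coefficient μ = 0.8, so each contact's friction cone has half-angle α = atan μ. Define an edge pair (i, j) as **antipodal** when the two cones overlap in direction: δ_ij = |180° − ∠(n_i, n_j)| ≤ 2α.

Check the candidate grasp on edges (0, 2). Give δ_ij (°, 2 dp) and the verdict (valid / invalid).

α = atan 0.8 = 38.66°;  2α = 77.32°
edge 0: e_0 = (+0.82, -1.01);  n_0 = (-0.7763, -0.6303)
edge 2: e_2 = (+2.55, +2.59);  n_2 = (+0.7126, -0.7016)
∠(n_0, n_2) = 96.37°
δ = |180° − 96.37°| = 83.63°
83.63° > 2α = 77.32°  →  invalid

δ = 83.63°, invalid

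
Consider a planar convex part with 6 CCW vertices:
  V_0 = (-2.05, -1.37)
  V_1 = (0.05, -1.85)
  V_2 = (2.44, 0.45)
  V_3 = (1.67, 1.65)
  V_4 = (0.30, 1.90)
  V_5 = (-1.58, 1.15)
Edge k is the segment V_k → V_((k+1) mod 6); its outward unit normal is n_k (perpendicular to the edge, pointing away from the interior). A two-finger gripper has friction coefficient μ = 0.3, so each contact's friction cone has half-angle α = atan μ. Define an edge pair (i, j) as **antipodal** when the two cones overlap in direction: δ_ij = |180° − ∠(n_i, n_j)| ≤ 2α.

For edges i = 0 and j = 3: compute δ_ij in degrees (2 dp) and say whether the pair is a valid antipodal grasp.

α = atan 0.3 = 16.70°;  2α = 33.40°
edge 0: e_0 = (+2.10, -0.48);  n_0 = (-0.2228, -0.9749)
edge 3: e_3 = (-1.37, +0.25);  n_3 = (+0.1795, +0.9838)
∠(n_0, n_3) = 177.47°
δ = |180° − 177.47°| = 2.53°
2.53° ≤ 2α = 33.40°  →  valid

δ = 2.53°, valid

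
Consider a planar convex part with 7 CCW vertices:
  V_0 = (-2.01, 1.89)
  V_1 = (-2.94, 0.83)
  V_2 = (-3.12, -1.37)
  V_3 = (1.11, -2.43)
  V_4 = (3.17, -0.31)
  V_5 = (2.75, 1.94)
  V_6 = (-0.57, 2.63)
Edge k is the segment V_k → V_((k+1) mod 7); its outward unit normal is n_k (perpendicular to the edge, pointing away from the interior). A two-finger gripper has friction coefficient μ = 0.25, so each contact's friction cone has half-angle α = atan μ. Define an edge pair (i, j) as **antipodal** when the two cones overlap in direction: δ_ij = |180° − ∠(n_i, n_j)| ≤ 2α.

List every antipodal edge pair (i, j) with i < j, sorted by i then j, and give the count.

count = 4; pairs: (0,3), (1,4), (2,5), (3,6)

α = atan 0.25 = 14.04°;  2α = 28.07°
n_0 = (-0.7517, +0.6595)
n_1 = (-0.9967, +0.0815)
n_2 = (-0.2431, -0.9700)
n_3 = (+0.7172, -0.6969)
n_4 = (+0.9830, +0.1835)
n_5 = (+0.2035, +0.9791)
n_6 = (-0.4571, +0.8894)
  (0,1): δ = 143.42°  ·
  (0,2): δ = 62.81°  ·
  (0,3): δ = 2.92°  ✓
  (0,4): δ = 51.84°  ·
  (0,5): δ = 119.52°  ·
  (0,6): δ = 158.46°  ·
  (1,2): δ = 99.39°  ·
  (1,3): δ = 39.50°  ·
  (1,4): δ = 15.25°  ✓
  (1,5): δ = 82.94°  ·
  (1,6): δ = 121.88°  ·
  (2,3): δ = 120.11°  ·
  (2,4): δ = 65.36°  ·
  (2,5): δ = 2.33°  ✓
  (2,6): δ = 41.27°  ·
  (3,4): δ = 125.25°  ·
  (3,5): δ = 57.56°  ·
  (3,6): δ = 18.62°  ✓
  (4,5): δ = 112.31°  ·
  (4,6): δ = 73.38°  ·
  (5,6): δ = 141.06°  ·
antipodal pairs: 4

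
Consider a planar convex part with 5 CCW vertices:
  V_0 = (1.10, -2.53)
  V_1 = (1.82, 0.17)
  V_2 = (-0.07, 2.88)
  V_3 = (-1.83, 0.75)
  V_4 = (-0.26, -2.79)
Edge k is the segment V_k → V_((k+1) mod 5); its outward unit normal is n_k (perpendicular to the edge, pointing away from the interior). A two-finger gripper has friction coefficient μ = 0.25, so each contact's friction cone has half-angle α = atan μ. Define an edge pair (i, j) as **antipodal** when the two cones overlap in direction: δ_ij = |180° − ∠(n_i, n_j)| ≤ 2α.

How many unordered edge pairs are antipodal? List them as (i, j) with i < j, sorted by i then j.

count = 2; pairs: (0,2), (1,3)

α = atan 0.25 = 14.04°;  2α = 28.07°
n_0 = (+0.9662, -0.2577)
n_1 = (+0.8202, +0.5720)
n_2 = (-0.7709, +0.6370)
n_3 = (-0.9141, -0.4054)
n_4 = (+0.1878, -0.9822)
  (0,1): δ = 130.18°  ·
  (0,2): δ = 24.64°  ✓
  (0,3): δ = 38.85°  ·
  (0,4): δ = 115.75°  ·
  (1,2): δ = 74.46°  ·
  (1,3): δ = 10.98°  ✓
  (1,4): δ = 65.93°  ·
  (2,3): δ = 116.52°  ·
  (2,4): δ = 39.61°  ·
  (3,4): δ = 103.09°  ·
antipodal pairs: 2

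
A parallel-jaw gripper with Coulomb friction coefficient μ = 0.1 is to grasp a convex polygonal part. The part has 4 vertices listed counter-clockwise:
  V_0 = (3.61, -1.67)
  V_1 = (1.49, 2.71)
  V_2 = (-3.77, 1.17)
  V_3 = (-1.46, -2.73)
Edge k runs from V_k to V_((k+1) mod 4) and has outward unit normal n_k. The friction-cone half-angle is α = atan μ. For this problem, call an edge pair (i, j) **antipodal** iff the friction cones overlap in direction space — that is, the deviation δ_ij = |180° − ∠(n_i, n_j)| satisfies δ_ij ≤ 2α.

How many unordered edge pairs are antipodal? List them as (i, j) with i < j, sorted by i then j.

α = atan 0.1 = 5.71°;  2α = 11.42°
n_0 = (+0.9001, +0.4357)
n_1 = (-0.2810, +0.9597)
n_2 = (-0.8604, -0.5096)
n_3 = (+0.2046, -0.9788)
  (0,1): δ = 99.51°  ·
  (0,2): δ = 4.81°  ✓
  (0,3): δ = 75.98°  ·
  (1,2): δ = 75.68°  ·
  (1,3): δ = 4.51°  ✓
  (2,3): δ = 108.83°  ·
antipodal pairs: 2

count = 2; pairs: (0,2), (1,3)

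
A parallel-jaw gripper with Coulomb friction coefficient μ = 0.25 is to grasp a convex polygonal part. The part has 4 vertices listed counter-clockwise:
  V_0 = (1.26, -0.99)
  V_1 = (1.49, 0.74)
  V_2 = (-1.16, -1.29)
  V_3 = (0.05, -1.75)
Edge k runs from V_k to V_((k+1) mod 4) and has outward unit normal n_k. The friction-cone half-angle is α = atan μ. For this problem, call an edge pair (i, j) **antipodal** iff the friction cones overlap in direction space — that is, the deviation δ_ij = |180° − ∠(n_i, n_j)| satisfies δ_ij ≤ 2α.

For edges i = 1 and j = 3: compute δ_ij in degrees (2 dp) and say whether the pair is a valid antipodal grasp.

α = atan 0.25 = 14.04°;  2α = 28.07°
edge 1: e_1 = (-2.65, -2.03);  n_1 = (-0.6081, +0.7938)
edge 3: e_3 = (+1.21, +0.76);  n_3 = (+0.5319, -0.8468)
∠(n_1, n_3) = 174.68°
δ = |180° − 174.68°| = 5.32°
5.32° ≤ 2α = 28.07°  →  valid

δ = 5.32°, valid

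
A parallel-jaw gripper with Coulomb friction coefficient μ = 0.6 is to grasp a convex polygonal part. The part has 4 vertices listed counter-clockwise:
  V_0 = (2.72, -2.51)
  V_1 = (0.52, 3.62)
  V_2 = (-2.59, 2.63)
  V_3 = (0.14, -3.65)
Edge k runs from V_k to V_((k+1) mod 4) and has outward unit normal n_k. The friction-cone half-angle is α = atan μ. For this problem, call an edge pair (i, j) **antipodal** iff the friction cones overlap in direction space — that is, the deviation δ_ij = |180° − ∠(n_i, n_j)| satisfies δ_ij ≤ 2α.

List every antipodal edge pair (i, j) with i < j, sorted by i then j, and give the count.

α = atan 0.6 = 30.96°;  2α = 61.93°
n_0 = (+0.9412, +0.3378)
n_1 = (-0.3033, +0.9529)
n_2 = (-0.9171, -0.3987)
n_3 = (+0.4042, -0.9147)
  (0,1): δ = 92.08°  ·
  (0,2): δ = 3.75°  ✓
  (0,3): δ = 94.10°  ·
  (1,2): δ = 84.16°  ·
  (1,3): δ = 6.18°  ✓
  (2,3): δ = 89.66°  ·
antipodal pairs: 2

count = 2; pairs: (0,2), (1,3)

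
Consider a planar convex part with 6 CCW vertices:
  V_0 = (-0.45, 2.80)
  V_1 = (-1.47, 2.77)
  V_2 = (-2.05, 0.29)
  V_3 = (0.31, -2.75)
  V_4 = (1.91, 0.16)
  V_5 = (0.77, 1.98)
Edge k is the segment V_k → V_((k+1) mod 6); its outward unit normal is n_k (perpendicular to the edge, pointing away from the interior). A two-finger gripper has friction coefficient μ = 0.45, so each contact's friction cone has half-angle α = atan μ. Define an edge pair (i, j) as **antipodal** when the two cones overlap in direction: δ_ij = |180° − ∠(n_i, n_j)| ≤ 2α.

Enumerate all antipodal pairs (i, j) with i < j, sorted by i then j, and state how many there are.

count = 4; pairs: (1,3), (1,4), (2,4), (2,5)

α = atan 0.45 = 24.23°;  2α = 48.46°
n_0 = (-0.0294, +0.9996)
n_1 = (-0.9737, +0.2277)
n_2 = (-0.7899, -0.6132)
n_3 = (+0.8763, -0.4818)
n_4 = (+0.8475, +0.5308)
n_5 = (+0.5578, +0.8300)
  (0,1): δ = 104.85°  ·
  (0,2): δ = 53.86°  ·
  (0,3): δ = 59.51°  ·
  (0,4): δ = 120.38°  ·
  (0,5): δ = 144.41°  ·
  (1,2): δ = 129.01°  ·
  (1,3): δ = 15.64°  ✓
  (1,4): δ = 45.23°  ✓
  (1,5): δ = 69.26°  ·
  (2,3): δ = 66.63°  ·
  (2,4): δ = 5.76°  ✓
  (2,5): δ = 18.27°  ✓
  (3,4): δ = 119.13°  ·
  (3,5): δ = 95.10°  ·
  (4,5): δ = 155.97°  ·
antipodal pairs: 4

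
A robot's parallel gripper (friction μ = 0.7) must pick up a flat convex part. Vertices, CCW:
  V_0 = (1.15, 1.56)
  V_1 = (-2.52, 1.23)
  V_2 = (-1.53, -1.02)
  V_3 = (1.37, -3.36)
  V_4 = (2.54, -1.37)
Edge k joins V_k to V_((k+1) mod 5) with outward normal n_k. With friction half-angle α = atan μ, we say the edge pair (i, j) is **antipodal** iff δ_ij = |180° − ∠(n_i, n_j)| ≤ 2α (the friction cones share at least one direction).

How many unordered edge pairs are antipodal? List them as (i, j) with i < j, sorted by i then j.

α = atan 0.7 = 34.99°;  2α = 69.98°
n_0 = (-0.0896, +0.9960)
n_1 = (-0.9153, -0.4027)
n_2 = (-0.6280, -0.7782)
n_3 = (+0.8620, -0.5068)
n_4 = (+0.9035, +0.4286)
  (0,1): δ = 71.39°  ·
  (0,2): δ = 44.04°  ✓
  (0,3): δ = 54.41°  ✓
  (0,4): δ = 110.24°  ·
  (1,2): δ = 152.65°  ·
  (1,3): δ = 54.20°  ✓
  (1,4): δ = 1.63°  ✓
  (2,3): δ = 81.55°  ·
  (2,4): δ = 25.72°  ✓
  (3,4): δ = 124.17°  ·
antipodal pairs: 5

count = 5; pairs: (0,2), (0,3), (1,3), (1,4), (2,4)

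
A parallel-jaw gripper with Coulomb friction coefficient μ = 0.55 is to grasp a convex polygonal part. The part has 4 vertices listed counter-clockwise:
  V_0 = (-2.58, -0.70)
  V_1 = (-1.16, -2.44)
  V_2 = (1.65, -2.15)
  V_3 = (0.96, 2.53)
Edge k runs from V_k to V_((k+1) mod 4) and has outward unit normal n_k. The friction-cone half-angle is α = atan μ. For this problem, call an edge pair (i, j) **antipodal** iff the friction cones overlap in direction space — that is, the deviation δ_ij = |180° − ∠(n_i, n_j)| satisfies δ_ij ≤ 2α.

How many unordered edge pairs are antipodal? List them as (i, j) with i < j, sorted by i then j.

count = 3; pairs: (0,2), (1,3), (2,3)

α = atan 0.55 = 28.81°;  2α = 57.62°
n_0 = (-0.7748, -0.6323)
n_1 = (+0.1027, -0.9947)
n_2 = (+0.9893, +0.1459)
n_3 = (-0.6740, +0.7387)
  (0,1): δ = 123.33°  ·
  (0,2): δ = 30.83°  ✓
  (0,3): δ = 93.16°  ·
  (1,2): δ = 87.51°  ·
  (1,3): δ = 36.49°  ✓
  (2,3): δ = 56.01°  ✓
antipodal pairs: 3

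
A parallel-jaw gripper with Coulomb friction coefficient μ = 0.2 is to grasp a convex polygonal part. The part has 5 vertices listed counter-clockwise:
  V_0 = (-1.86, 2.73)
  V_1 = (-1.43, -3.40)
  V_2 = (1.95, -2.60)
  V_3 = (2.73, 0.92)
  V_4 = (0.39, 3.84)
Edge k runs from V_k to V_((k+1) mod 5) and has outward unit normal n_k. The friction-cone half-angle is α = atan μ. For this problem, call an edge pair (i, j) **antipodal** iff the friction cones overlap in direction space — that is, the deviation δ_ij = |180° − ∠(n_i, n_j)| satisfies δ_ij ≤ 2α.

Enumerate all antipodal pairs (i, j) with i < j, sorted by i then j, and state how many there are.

count = 2; pairs: (0,2), (1,4)

α = atan 0.2 = 11.31°;  2α = 22.62°
n_0 = (-0.9975, -0.0700)
n_1 = (+0.2303, -0.9731)
n_2 = (+0.9763, -0.2163)
n_3 = (+0.7803, +0.6253)
n_4 = (-0.4424, +0.8968)
  (0,1): δ = 80.70°  ·
  (0,2): δ = 16.51°  ✓
  (0,3): δ = 34.70°  ·
  (0,4): δ = 112.25°  ·
  (1,2): δ = 115.81°  ·
  (1,3): δ = 64.61°  ·
  (1,4): δ = 12.94°  ✓
  (2,3): δ = 128.80°  ·
  (2,4): δ = 51.25°  ·
  (3,4): δ = 102.45°  ·
antipodal pairs: 2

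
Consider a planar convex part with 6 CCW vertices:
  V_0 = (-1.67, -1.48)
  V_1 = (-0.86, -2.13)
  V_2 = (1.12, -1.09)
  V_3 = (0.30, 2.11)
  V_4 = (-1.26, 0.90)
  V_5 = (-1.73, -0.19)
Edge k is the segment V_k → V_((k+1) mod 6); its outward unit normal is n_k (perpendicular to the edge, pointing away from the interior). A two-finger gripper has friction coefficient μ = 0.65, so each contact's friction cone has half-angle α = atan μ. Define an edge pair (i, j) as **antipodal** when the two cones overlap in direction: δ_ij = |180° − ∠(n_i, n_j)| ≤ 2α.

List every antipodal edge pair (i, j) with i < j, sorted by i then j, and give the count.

α = atan 0.65 = 33.02°;  2α = 66.05°
n_0 = (-0.6259, -0.7799)
n_1 = (+0.4650, -0.8853)
n_2 = (+0.9687, +0.2482)
n_3 = (-0.6129, +0.7902)
n_4 = (-0.9183, +0.3960)
n_5 = (-0.9989, -0.0465)
  (0,1): δ = 113.54°  ·
  (0,2): δ = 36.88°  ✓
  (0,3): δ = 76.54°  ·
  (0,4): δ = 105.42°  ·
  (0,5): δ = 131.41°  ·
  (1,2): δ = 103.34°  ·
  (1,3): δ = 10.09°  ✓
  (1,4): δ = 38.96°  ✓
  (1,5): δ = 64.95°  ✓
  (2,3): δ = 66.57°  ·
  (2,4): δ = 37.70°  ✓
  (2,5): δ = 11.71°  ✓
  (3,4): δ = 151.12°  ·
  (3,5): δ = 125.14°  ·
  (4,5): δ = 154.01°  ·
antipodal pairs: 6

count = 6; pairs: (0,2), (1,3), (1,4), (1,5), (2,4), (2,5)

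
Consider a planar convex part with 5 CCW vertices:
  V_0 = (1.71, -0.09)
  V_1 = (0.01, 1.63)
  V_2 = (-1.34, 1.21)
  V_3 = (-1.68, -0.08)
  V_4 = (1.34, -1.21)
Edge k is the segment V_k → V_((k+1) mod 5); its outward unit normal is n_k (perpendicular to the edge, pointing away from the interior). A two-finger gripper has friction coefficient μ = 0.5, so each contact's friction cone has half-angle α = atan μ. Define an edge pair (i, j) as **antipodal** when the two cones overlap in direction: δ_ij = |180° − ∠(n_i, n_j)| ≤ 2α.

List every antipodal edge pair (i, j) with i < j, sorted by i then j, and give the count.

α = atan 0.5 = 26.57°;  2α = 53.13°
n_0 = (+0.7112, +0.7030)
n_1 = (-0.2971, +0.9549)
n_2 = (-0.9670, +0.2549)
n_3 = (-0.3504, -0.9366)
n_4 = (+0.9495, -0.3137)
  (0,1): δ = 117.38°  ·
  (0,2): δ = 59.43°  ·
  (0,3): δ = 24.82°  ✓
  (0,4): δ = 117.05°  ·
  (1,2): δ = 122.05°  ·
  (1,3): δ = 37.80°  ✓
  (1,4): δ = 54.44°  ·
  (2,3): δ = 95.75°  ·
  (2,4): δ = 3.52°  ✓
  (3,4): δ = 87.77°  ·
antipodal pairs: 3

count = 3; pairs: (0,3), (1,3), (2,4)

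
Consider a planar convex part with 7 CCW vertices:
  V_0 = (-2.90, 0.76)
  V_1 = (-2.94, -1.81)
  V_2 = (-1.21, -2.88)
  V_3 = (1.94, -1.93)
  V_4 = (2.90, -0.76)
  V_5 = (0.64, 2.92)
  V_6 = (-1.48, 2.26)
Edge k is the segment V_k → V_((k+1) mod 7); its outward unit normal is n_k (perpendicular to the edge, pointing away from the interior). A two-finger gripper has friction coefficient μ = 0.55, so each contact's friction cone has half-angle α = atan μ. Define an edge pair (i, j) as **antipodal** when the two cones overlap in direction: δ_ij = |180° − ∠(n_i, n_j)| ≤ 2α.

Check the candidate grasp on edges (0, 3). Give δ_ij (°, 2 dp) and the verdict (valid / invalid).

α = atan 0.55 = 28.81°;  2α = 57.62°
edge 0: e_0 = (-0.04, -2.57);  n_0 = (-0.9999, +0.0156)
edge 3: e_3 = (+0.96, +1.17);  n_3 = (+0.7731, -0.6343)
∠(n_0, n_3) = 141.52°
δ = |180° − 141.52°| = 38.48°
38.48° ≤ 2α = 57.62°  →  valid

δ = 38.48°, valid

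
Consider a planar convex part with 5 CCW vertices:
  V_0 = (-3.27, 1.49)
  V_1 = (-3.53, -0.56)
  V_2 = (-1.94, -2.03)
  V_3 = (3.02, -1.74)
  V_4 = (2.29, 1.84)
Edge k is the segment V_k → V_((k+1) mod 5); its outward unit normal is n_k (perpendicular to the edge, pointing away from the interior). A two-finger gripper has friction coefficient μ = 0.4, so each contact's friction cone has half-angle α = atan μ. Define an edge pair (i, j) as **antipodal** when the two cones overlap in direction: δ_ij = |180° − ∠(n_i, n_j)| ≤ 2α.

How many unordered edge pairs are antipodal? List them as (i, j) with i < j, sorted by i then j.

α = atan 0.4 = 21.80°;  2α = 43.60°
n_0 = (-0.9921, +0.1258)
n_1 = (-0.6789, -0.7343)
n_2 = (+0.0584, -0.9983)
n_3 = (+0.9798, +0.1998)
n_4 = (-0.0628, +0.9980)
  (0,1): δ = 125.53°  ·
  (0,2): δ = 79.43°  ·
  (0,3): δ = 18.75°  ✓
  (0,4): δ = 100.83°  ·
  (1,2): δ = 133.90°  ·
  (1,3): δ = 35.72°  ✓
  (1,4): δ = 46.36°  ·
  (2,3): δ = 81.82°  ·
  (2,4): δ = 0.26°  ✓
  (3,4): δ = 97.92°  ·
antipodal pairs: 3

count = 3; pairs: (0,3), (1,3), (2,4)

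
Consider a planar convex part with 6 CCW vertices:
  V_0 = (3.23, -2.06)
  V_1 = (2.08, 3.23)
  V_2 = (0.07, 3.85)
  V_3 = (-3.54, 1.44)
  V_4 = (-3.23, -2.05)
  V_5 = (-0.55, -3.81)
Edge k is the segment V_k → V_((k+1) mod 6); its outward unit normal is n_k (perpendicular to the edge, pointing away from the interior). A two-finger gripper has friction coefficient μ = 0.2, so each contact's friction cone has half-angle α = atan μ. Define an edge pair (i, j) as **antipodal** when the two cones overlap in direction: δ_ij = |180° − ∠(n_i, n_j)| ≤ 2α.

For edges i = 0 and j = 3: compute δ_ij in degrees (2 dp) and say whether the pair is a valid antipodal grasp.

α = atan 0.2 = 11.31°;  2α = 22.62°
edge 0: e_0 = (-1.15, +5.29);  n_0 = (+0.9772, +0.2124)
edge 3: e_3 = (+0.31, -3.49);  n_3 = (-0.9961, -0.0885)
∠(n_0, n_3) = 172.81°
δ = |180° − 172.81°| = 7.19°
7.19° ≤ 2α = 22.62°  →  valid

δ = 7.19°, valid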